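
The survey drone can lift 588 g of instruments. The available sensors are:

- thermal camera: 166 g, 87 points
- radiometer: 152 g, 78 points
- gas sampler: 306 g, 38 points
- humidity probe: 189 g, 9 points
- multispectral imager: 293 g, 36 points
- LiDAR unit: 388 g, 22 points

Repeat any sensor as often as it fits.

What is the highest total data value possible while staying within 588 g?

261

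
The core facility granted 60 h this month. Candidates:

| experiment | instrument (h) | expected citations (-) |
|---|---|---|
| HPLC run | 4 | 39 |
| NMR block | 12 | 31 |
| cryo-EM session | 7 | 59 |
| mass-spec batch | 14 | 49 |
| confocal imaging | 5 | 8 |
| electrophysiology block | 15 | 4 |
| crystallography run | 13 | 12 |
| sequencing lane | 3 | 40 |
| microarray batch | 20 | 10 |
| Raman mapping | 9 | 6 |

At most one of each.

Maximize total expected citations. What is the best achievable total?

Ranking by ratio (expected citations/h): sequencing lane 13.33, HPLC run 9.75, cryo-EM session 8.43, mass-spec batch 3.50.
HPLC run + NMR block + cryo-EM session + mass-spec batch + confocal imaging + crystallography run + sequencing lane uses 58 of the 60 h and totals 238.
An exhaustive check of the 1024 subsets confirms 238.

238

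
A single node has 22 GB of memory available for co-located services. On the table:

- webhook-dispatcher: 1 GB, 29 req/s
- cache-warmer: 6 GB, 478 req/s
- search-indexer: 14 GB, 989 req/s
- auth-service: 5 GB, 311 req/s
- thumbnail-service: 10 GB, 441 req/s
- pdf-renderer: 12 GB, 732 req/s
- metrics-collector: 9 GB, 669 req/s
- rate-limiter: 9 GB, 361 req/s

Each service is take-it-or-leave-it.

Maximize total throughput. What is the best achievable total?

1496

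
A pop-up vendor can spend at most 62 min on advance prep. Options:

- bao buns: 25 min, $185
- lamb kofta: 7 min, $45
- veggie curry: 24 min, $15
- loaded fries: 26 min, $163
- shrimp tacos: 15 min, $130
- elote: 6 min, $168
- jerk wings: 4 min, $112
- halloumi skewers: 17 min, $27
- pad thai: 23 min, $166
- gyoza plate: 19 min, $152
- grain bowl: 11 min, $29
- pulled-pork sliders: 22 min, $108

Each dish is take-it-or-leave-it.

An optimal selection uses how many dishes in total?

5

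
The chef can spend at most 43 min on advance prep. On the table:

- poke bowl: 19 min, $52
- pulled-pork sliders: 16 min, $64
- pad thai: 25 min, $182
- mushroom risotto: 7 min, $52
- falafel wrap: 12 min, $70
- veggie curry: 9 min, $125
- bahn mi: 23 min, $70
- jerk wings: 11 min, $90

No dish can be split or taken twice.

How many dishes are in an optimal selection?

Optimal total is 359.
For example pad thai + mushroom risotto + veggie curry achieves it, using 41 min.
Every optimal selection uses 3 dishes.

3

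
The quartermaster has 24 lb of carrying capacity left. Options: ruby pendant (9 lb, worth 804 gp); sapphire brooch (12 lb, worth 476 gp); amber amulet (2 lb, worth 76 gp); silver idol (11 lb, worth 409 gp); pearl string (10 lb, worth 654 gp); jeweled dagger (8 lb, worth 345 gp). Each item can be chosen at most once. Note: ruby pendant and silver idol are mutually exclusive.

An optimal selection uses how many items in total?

3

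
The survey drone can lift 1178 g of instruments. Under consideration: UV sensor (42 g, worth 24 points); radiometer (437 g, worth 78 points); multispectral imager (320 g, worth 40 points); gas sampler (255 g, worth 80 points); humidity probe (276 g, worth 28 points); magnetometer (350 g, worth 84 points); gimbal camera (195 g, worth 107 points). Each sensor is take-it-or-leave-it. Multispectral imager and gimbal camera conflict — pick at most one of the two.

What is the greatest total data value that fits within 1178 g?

By data value per g: UV sensor 0.57, gimbal camera 0.55, gas sampler 0.31 lead.
Best packing: UV sensor + gas sampler + humidity probe + magnetometer + gimbal camera — 1118 g, 323 total.
Next best is gas sampler + humidity probe + magnetometer + gimbal camera at 299 (1076 g) — short by 24.

323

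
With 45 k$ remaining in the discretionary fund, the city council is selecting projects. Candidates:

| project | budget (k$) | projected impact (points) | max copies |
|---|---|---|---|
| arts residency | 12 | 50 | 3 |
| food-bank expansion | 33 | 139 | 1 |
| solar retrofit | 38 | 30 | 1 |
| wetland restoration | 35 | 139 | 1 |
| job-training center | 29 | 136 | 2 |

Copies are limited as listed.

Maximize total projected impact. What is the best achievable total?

189

Greedy by ratio would take arts residency + job-training center: 41 k$ used, total 186.
The 29 k$ tied up in job-training center is better spent on food-bank expansion — total rises to 189 (45 k$).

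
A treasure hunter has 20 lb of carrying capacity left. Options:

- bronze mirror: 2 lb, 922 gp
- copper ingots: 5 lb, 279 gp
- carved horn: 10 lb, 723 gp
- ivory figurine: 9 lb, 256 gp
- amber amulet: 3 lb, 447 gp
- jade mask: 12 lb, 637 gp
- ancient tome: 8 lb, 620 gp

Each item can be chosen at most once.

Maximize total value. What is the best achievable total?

2371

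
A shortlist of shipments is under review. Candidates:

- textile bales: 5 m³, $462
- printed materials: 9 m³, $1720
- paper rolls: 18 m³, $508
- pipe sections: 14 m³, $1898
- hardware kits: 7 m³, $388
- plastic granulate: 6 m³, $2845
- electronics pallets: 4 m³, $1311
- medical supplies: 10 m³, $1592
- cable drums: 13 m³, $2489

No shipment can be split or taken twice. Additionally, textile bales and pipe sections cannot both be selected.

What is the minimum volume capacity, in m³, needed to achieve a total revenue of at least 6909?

28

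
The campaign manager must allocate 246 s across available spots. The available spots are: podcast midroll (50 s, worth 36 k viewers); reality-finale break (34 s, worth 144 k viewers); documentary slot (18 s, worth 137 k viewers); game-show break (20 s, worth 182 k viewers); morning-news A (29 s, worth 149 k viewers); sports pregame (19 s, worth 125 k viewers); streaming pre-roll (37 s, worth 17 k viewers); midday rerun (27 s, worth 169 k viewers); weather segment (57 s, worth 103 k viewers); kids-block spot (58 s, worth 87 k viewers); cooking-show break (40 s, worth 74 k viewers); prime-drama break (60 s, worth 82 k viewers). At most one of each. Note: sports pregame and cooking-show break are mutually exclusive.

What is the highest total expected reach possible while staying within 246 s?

Best packing: reality-finale break + documentary slot + game-show break + morning-news A + sports pregame + streaming pre-roll + midday rerun + weather segment — 241 s, 1026 total.
No other feasible combination exceeds 1026.

1026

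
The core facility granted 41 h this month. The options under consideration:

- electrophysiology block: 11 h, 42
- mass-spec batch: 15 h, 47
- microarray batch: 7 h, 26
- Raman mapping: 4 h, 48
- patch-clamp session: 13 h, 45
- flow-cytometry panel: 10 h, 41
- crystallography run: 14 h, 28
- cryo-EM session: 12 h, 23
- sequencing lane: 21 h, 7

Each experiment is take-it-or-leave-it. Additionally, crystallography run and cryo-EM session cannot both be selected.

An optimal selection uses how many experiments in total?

4

Optimal total is 178.
electrophysiology block + mass-spec batch + Raman mapping + flow-cytometry panel hits 178 at 40 h.
Any selection reaching 178 contains exactly 4 experiments.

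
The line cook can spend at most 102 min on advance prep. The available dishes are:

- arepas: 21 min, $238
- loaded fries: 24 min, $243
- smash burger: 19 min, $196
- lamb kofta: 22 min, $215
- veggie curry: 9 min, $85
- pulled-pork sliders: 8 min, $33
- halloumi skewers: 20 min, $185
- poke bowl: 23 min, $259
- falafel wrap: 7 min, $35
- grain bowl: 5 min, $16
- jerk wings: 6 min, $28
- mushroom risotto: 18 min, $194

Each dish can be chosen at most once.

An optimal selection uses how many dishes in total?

Best achievable profit is 1072.
arepas + smash burger + halloumi skewers + poke bowl + mushroom risotto hits 1072 at 101 min.
Any selection reaching 1072 contains exactly 5 dishes.

5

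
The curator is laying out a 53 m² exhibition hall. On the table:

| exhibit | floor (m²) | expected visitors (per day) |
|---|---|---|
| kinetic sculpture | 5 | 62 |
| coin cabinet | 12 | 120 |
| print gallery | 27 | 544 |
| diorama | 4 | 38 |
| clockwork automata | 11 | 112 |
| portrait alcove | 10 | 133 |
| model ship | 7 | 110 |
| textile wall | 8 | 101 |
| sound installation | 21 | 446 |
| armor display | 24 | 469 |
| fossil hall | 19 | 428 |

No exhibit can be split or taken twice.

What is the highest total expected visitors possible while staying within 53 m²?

The ratio heuristic lands on kinetic sculpture + model ship + sound installation + fossil hall (1046) but leaves 1 m² idle.
Replace kinetic sculpture and sound installation with print gallery: the trade gains 36 net, giving 1082 at 53 m².
Runner-up kinetic sculpture + print gallery + sound installation tops out at 1052.

1082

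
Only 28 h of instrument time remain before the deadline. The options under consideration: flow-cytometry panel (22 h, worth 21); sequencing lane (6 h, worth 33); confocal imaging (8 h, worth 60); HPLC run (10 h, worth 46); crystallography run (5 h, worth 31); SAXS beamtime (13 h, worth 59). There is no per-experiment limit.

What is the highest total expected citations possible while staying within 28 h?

Taking the top-ratio experiments first gives 3×confocal imaging for 180 (24 h).
Dropping confocal imaging frees 8 h; slotting in 2×sequencing lane (12 h) lifts the total to 186 at 28 h.

186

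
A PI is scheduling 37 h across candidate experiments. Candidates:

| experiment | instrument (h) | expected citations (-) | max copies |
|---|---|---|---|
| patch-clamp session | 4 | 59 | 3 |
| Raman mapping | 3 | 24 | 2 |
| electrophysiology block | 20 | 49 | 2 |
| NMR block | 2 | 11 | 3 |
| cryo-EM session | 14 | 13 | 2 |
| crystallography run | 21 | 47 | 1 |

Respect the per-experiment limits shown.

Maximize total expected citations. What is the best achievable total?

The ratio heuristic lands on 3×patch-clamp session + 2×Raman mapping + 3×NMR block (258) but leaves 13 h idle.
The 7 h tied up in Raman mapping and 2×NMR block is better spent on electrophysiology block — total rises to 261 (37 h).
Every other selection either busts 37 h or exceeds an availability limit or fails to beat 261.

261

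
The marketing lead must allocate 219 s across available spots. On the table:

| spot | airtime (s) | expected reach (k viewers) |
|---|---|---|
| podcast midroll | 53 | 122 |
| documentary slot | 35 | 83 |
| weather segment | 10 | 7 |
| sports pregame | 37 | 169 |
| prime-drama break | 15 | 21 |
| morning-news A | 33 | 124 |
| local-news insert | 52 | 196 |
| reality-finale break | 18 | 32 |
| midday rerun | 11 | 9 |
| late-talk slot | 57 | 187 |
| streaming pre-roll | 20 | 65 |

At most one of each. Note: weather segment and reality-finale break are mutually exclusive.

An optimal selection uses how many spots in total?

6

Optimal total is 773.
One optimal bundle: sports pregame + morning-news A + local-news insert + reality-finale break + late-talk slot + streaming pre-roll (217 s).
All optima have 6 spots.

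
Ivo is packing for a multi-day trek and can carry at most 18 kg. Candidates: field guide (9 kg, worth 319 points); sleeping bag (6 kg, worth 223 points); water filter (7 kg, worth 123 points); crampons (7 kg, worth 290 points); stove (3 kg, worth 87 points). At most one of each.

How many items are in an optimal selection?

3

The maximum utility within 18 kg is 629.
field guide + sleeping bag + stove hits 629 at 18 kg.
All optima have 3 items.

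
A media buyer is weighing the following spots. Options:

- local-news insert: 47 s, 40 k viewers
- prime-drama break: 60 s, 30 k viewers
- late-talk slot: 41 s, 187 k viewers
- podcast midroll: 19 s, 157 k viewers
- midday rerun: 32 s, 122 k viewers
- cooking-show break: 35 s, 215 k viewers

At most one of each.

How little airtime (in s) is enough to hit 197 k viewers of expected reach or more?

35

Look for the lowest-airtime combination reaching 197.
cooking-show break reaches 215 using 35 s.
Any bundle with less than 35 s falls short of 197.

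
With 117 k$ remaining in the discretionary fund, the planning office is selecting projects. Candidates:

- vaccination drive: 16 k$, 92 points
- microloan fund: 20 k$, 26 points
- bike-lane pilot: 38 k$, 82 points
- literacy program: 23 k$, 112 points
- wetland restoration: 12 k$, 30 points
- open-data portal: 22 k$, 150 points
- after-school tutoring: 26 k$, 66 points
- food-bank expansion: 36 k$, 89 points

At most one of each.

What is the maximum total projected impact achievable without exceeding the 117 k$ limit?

473

The ratio heuristic lands on vaccination drive + literacy program + wetland restoration + open-data portal + after-school tutoring (450) but leaves 18 k$ idle.
Dropping after-school tutoring frees 26 k$; slotting in food-bank expansion (36 k$) lifts the total to 473 at 109 k$.
No other feasible combination exceeds 473.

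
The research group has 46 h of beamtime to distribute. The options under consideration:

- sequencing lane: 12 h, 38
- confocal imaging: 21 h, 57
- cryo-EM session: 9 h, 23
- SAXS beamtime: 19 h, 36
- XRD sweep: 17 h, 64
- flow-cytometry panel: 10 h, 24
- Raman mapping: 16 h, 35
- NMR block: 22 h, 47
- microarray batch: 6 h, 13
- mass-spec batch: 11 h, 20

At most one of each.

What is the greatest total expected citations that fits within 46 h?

139

The ratio heuristic lands on sequencing lane + cryo-EM session + XRD sweep + microarray batch (138) but leaves 2 h idle.
Replace cryo-EM session with flow-cytometry panel: the trade gains 1 net, giving 139 at 45 h.
The closest alternative, sequencing lane + cryo-EM session + XRD sweep + microarray batch, reaches only 138.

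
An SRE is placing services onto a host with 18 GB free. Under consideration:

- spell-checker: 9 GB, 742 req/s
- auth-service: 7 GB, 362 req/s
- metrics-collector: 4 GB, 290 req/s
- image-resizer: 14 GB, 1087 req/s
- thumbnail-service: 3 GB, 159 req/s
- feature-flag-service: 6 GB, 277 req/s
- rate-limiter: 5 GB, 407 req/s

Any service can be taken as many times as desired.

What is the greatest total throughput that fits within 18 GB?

Best packing: 2×spell-checker — 18 GB, 1484 total.
Nothing else within 18 GB beats 1484.

1484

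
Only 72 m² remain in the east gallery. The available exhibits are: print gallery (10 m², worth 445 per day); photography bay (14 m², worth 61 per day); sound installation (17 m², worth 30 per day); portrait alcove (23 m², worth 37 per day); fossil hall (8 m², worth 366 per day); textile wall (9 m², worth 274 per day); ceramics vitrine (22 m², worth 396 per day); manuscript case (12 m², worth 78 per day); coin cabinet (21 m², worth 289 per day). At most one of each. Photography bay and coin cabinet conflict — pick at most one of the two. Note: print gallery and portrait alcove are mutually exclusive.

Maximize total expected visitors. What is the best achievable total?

Best packing: print gallery + fossil hall + textile wall + ceramics vitrine + coin cabinet — 70 m², 1770 total.

1770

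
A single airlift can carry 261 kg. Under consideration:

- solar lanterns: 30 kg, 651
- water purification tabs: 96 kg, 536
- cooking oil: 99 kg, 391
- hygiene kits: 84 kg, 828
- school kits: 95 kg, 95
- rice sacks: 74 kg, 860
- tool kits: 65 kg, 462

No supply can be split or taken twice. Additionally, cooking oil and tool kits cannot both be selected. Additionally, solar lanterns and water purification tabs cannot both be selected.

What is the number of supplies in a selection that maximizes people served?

4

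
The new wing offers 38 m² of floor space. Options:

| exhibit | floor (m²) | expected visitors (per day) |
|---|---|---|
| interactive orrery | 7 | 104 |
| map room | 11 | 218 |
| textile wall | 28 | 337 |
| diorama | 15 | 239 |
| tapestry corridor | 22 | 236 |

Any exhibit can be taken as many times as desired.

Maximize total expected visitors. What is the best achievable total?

675

Ranking by ratio (expected visitors/m²): map room 19.82, diorama 15.93, interactive orrery 14.86, textile wall 12.04.
Taking the top-ratio exhibits first gives 3×map room for 654 (33 m²).
Dropping map room frees 11 m²; slotting in diorama (15 m²) lifts the total to 675 at 37 m².
Nothing else within 38 m² beats 675.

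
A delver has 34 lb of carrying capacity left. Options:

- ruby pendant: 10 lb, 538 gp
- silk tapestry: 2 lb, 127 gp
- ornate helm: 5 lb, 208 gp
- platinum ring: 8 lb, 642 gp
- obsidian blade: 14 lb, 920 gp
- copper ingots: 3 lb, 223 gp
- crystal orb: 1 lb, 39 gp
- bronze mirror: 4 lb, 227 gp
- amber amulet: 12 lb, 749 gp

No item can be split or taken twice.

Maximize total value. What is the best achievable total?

Ranking by ratio (value/lb): platinum ring 80.25, copper ingots 74.33, obsidian blade 65.71.
Filling by ratio: silk tapestry + platinum ring + obsidian blade + copper ingots + crystal orb + bronze mirror for 2178, with 2 lb left unused.
Using the slack differently, platinum ring + obsidian blade + amber amulet comes to 2311 at 34 lb.

2311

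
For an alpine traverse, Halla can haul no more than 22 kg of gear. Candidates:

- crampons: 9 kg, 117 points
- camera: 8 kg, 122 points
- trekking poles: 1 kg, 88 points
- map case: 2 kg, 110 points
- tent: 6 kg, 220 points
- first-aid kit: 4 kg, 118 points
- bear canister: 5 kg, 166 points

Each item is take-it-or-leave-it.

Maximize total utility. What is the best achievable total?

By utility per kg: trekking poles 88.00, map case 55.00, tent 36.67, bear canister 33.20 lead.
Filling by ratio: trekking poles + map case + tent + first-aid kit + bear canister for 702, with 4 kg left unused.
Dropping first-aid kit frees 4 kg; slotting in camera (8 kg) lifts the total to 706 at 22 kg.
Nothing else within 22 kg beats 706.

706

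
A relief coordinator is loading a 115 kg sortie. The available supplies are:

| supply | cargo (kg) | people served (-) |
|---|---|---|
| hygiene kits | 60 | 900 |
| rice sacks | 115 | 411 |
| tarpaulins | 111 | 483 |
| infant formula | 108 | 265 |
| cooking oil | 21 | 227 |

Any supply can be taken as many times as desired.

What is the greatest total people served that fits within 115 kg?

Best packing: hygiene kits + 2×cooking oil — 102 kg, 1354 total.
Every other selection either busts 115 kg or fails to beat 1354.

1354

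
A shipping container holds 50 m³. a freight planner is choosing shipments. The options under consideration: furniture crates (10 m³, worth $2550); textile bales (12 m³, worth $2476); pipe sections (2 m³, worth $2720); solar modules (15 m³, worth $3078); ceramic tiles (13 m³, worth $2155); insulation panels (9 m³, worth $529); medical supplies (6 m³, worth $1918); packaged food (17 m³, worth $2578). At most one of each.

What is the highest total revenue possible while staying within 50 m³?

12844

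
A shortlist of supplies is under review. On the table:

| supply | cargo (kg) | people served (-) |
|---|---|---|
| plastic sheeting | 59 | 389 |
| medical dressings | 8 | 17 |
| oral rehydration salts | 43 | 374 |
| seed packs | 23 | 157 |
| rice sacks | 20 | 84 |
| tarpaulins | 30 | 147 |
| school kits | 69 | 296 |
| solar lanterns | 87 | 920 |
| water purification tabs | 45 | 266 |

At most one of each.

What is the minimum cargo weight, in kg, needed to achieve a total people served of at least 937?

95

Look for the lowest-cargo combination reaching 937.
medical dressings + solar lanterns: 937 people served at 95 kg.
Any bundle with less than 95 kg falls short of 937.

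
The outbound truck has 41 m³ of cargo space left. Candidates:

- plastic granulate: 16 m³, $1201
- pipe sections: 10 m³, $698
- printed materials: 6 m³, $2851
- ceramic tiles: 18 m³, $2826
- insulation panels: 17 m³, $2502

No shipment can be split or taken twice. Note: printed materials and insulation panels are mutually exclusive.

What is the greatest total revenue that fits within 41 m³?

6878

By revenue per m³: printed materials 475.17, ceramic tiles 157.00, insulation panels 147.18, plastic granulate 75.06 lead.
Best packing: plastic granulate + printed materials + ceramic tiles — 40 m³, 6878 total.
Nothing else feasible within 41 m³ beats 6878.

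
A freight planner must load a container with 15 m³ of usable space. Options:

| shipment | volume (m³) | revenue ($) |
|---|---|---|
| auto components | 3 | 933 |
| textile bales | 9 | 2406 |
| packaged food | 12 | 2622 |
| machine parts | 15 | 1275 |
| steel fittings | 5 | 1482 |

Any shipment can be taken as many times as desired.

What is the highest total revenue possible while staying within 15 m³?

4665

Density check — auto components 311.00, steel fittings 296.40, textile bales 267.33, packaged food 218.50 are the best per m³.
The ratio ordering already packs tightly: 5×auto components, 15 m³, 4665.
Nothing else within 15 m³ beats 4665.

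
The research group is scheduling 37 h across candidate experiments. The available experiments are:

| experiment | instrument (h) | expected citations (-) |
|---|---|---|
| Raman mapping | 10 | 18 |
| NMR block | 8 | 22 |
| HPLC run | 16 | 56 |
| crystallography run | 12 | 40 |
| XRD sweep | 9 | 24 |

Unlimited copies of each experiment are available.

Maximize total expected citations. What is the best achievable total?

120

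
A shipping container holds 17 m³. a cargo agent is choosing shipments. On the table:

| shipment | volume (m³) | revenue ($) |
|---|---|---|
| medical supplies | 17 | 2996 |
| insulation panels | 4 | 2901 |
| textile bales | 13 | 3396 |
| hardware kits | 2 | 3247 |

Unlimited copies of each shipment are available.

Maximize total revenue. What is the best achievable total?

The ratio ordering already packs tightly: 8×hardware kits, 16 m³, 25976.
That's the maximum — no swap from here does better than 25976.

25976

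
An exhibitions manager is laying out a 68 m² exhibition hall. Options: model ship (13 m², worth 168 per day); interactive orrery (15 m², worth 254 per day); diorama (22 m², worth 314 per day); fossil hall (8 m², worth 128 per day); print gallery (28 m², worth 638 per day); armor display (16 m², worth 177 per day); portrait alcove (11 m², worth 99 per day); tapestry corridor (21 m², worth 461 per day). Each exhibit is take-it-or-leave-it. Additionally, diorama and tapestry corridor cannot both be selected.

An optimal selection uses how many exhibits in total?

3

Optimal total is 1353.
interactive orrery + print gallery + tapestry corridor hits 1353 at 64 m².
All optima have 3 exhibits.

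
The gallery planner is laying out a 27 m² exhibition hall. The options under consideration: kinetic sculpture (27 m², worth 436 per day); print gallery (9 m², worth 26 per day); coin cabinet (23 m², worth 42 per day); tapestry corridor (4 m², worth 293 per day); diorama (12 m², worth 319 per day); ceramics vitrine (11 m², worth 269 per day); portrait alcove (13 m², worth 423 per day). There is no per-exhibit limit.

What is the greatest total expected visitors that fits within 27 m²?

1758

Taking 6×tapestry corridor: 24 m² used, 1758 in expected visitors.
No other feasible combination exceeds 1758.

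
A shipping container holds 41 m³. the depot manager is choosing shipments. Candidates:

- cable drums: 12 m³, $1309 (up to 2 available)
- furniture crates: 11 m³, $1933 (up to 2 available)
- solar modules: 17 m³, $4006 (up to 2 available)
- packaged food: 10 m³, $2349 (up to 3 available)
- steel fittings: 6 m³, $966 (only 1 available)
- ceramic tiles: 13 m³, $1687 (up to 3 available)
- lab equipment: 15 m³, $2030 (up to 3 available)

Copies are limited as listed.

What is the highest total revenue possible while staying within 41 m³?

8980

The ratio heuristic lands on 2×solar modules + steel fittings (8978) but leaves 1 m³ idle.
The 40 m³ tied up in 2×solar modules and steel fittings is better spent on furniture crates + 3×packaged food — total rises to 8980 (41 m³).
No other feasible combination exceeds 8980.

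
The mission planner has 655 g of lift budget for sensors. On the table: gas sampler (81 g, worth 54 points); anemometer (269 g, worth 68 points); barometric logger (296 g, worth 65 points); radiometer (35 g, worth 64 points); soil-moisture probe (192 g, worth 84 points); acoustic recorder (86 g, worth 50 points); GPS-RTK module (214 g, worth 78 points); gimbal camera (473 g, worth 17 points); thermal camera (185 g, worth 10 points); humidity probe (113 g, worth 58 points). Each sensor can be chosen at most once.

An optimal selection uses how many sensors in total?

5

The maximum data value within 655 g is 338.
For example gas sampler + radiometer + soil-moisture probe + GPS-RTK module + humidity probe achieves it, using 635 g.
All optima have 5 sensors.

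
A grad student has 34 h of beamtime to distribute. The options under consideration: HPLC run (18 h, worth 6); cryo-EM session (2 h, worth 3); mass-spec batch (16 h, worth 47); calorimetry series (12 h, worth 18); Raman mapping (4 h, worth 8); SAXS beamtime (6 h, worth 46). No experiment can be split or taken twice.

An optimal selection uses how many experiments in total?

Optimal total is 111.
One optimal bundle: mass-spec batch + calorimetry series + SAXS beamtime (34 h).
Every optimal selection uses 3 experiments.

3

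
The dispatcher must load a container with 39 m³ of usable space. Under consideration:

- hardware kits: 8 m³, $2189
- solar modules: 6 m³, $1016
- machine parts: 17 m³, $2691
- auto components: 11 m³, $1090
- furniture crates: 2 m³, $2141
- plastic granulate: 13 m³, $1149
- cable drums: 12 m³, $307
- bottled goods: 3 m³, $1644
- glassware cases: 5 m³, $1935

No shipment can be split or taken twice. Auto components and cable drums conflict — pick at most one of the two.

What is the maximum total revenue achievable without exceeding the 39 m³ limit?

10600

Taking the top-ratio shipments first gives hardware kits + solar modules + auto components + furniture crates + bottled goods + glassware cases for 10015 (35 m³).
Replace solar modules and auto components with machine parts: the trade gains 585 net, giving 10600 at 35 m³.
Runner-up hardware kits + solar modules + furniture crates + plastic granulate + bottled goods + glassware cases tops out at 10074.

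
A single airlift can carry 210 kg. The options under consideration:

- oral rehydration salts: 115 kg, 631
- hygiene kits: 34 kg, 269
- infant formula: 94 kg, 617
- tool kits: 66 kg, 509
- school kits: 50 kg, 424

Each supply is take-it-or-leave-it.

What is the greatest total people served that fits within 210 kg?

1550

Greedy by ratio would take hygiene kits + tool kits + school kits: 150 kg used, total 1202.
Replace hygiene kits with infant formula: the trade gains 348 net, giving 1550 at 210 kg.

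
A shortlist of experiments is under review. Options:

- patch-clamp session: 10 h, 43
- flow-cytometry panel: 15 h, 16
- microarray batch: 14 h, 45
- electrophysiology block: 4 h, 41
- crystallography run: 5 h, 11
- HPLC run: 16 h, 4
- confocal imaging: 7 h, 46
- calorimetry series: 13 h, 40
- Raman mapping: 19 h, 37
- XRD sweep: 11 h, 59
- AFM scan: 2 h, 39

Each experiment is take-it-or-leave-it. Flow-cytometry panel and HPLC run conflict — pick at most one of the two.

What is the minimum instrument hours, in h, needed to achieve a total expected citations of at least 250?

47

Minimise h subject to total expected citations ≥ 250.
patch-clamp session + electrophysiology block + confocal imaging + calorimetry series + XRD sweep + AFM scan reaches 268 using 47 h.
Below 47 h the best achievable stays under 250.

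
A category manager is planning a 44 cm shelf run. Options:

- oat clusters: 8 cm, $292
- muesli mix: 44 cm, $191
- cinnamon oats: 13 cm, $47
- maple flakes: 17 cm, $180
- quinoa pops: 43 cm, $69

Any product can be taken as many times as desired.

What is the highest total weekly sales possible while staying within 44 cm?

Ranking by ratio (weekly sales/cm): oat clusters 36.50, maple flakes 10.59, muesli mix 4.34.
Taking 5×oat clusters: 40 cm used, 1460 in weekly sales.

1460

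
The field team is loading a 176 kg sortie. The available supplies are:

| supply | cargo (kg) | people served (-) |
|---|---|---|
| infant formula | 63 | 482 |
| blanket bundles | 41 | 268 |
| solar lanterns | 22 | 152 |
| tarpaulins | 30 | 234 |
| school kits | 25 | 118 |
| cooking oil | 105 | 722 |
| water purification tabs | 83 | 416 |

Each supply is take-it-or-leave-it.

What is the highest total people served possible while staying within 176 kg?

1224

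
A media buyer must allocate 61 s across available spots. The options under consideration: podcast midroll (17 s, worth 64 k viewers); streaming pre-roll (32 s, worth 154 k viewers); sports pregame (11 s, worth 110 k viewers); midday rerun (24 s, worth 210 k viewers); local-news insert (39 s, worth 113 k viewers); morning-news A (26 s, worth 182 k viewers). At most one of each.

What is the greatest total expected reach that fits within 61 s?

By expected reach per s: sports pregame 10.00, midday rerun 8.75, morning-news A 7.00, streaming pre-roll 4.81 lead.
Sports pregame + midday rerun + morning-news A uses 61 of the 61 s and totals 502.

502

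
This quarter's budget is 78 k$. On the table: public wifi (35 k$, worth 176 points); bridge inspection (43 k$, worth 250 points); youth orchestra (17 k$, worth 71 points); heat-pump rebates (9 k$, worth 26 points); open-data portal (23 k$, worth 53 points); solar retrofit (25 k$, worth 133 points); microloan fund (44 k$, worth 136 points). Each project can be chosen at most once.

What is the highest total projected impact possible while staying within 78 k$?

Greedy by ratio would take bridge inspection + heat-pump rebates + solar retrofit: 77 k$ used, total 409.
Replace heat-pump rebates and solar retrofit with public wifi: the trade gains 17 net, giving 426 at 78 k$.
Nothing else within 78 k$ beats 426.

426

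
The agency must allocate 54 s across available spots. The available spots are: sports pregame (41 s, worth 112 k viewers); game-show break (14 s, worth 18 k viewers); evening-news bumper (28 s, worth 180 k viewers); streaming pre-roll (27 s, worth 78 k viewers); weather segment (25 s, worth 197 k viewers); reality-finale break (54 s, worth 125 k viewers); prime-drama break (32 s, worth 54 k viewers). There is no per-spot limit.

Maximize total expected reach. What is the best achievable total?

394

The ratio ordering already packs tightly: 2×weather segment, 50 s, 394.
The spare 4 s is too small for any remaining spot, and no exchange beats 394.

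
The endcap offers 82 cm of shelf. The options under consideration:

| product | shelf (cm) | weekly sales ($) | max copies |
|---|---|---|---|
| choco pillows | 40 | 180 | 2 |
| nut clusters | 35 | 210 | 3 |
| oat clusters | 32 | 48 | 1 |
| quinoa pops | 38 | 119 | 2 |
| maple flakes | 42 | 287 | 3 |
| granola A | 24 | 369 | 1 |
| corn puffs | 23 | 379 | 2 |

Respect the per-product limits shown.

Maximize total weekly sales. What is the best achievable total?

Ranking by ratio (weekly sales/cm): corn puffs 16.48, granola A 15.38, maple flakes 6.83.
Granola A + 2×corn puffs uses 70 of the 82 cm and totals 1127.
The spare 12 cm is too small for any remaining product, and no exchange beats 1127.

1127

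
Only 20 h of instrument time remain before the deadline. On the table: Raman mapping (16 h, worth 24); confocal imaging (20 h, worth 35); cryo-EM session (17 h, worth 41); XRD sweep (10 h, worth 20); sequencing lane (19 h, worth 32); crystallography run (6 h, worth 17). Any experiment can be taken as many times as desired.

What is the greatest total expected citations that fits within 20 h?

51

3×crystallography run uses 18 of the 20 h and totals 51.
Nothing else within 20 h beats 51.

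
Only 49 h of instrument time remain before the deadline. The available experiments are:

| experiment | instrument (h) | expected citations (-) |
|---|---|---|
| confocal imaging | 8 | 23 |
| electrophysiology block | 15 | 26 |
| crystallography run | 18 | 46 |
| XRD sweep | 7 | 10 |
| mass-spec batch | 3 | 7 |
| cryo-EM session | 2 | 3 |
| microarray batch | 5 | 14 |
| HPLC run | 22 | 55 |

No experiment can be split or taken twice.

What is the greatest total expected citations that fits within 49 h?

Greedy by ratio would take confocal imaging + electrophysiology block + crystallography run + mass-spec batch + microarray batch: 49 h used, total 116.
Dropping electrophysiology block and mass-spec batch and microarray batch frees 23 h; slotting in HPLC run (22 h) lifts the total to 124 at 48 h.
Every other selection either busts 49 h or fails to beat 124.

124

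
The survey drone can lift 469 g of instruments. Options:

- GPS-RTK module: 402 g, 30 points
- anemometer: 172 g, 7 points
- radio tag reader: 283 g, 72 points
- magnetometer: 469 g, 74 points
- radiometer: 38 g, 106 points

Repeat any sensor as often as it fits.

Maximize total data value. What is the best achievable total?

1272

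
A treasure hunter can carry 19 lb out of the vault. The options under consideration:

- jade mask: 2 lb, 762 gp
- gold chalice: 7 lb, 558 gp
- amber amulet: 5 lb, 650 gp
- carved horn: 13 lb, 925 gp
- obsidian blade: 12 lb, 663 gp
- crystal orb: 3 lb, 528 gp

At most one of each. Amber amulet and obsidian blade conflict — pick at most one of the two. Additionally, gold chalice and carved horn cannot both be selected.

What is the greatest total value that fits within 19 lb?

By value per lb: jade mask 381.00, crystal orb 176.00, amber amulet 130.00, gold chalice 79.71 lead.
Taking jade mask + gold chalice + amber amulet + crystal orb: 17 lb used, 2498 in value.
Next best is jade mask + carved horn + crystal orb at 2215 (18 lb) — short by 283.

2498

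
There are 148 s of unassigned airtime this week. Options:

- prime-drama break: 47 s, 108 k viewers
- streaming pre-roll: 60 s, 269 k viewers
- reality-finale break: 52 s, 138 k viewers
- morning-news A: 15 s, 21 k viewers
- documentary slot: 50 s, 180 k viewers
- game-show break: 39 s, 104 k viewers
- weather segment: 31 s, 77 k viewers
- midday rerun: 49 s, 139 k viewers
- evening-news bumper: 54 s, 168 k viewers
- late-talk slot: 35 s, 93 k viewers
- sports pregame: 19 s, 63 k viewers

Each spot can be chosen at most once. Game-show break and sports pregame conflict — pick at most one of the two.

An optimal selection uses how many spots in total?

The maximum expected reach within 148 s is 542.
One optimal bundle: streaming pre-roll + documentary slot + late-talk slot (145 s).
Any selection reaching 542 contains exactly 3 spots.

3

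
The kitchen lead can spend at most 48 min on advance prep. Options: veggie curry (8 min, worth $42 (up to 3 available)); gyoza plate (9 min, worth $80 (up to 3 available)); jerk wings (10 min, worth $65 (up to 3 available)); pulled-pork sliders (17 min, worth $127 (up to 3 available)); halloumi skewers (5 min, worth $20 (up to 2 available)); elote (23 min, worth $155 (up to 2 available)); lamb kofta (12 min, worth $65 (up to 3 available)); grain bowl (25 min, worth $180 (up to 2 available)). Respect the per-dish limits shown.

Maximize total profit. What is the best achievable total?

370

Density check — gyoza plate 8.89, pulled-pork sliders 7.47, grain bowl 7.20, elote 6.74 are the best per min.
Filling by ratio: 3×gyoza plate + pulled-pork sliders for 367, with 4 min left unused.
Dropping pulled-pork sliders frees 17 min; slotting in 2×jerk wings (20 min) lifts the total to 370 at 47 min.
No other feasible combination exceeds 370.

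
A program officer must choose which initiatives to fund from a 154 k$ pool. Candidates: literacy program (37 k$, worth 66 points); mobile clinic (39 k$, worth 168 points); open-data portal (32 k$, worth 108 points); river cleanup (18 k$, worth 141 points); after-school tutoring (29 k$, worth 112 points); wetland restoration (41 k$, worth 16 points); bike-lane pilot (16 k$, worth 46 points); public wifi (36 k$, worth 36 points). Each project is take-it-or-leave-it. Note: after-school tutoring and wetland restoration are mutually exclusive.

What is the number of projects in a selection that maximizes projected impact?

The maximum projected impact within 154 k$ is 575.
One optimal bundle: mobile clinic + open-data portal + river cleanup + after-school tutoring + bike-lane pilot (134 k$).
Every optimal selection uses 5 projects.

5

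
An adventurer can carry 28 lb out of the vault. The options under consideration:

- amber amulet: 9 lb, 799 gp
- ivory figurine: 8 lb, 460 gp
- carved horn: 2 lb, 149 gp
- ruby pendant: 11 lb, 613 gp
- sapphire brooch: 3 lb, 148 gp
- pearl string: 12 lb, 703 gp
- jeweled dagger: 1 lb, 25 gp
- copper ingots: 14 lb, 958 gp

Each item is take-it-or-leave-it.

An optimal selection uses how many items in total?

Best achievable value is 2054.
For example amber amulet + carved horn + sapphire brooch + copper ingots achieves it, using 28 lb.
All optima have 4 items.

4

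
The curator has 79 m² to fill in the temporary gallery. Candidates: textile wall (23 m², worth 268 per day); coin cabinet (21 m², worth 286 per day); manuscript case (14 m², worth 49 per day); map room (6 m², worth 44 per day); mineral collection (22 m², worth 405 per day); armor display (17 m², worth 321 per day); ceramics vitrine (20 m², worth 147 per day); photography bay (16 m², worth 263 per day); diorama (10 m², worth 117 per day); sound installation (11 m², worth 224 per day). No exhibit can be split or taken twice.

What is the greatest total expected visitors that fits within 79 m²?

1330

Taking mineral collection + armor display + photography bay + diorama + sound installation: 76 m² used, 1330 in expected visitors.
Runner-up coin cabinet + map room + mineral collection + armor display + sound installation tops out at 1280.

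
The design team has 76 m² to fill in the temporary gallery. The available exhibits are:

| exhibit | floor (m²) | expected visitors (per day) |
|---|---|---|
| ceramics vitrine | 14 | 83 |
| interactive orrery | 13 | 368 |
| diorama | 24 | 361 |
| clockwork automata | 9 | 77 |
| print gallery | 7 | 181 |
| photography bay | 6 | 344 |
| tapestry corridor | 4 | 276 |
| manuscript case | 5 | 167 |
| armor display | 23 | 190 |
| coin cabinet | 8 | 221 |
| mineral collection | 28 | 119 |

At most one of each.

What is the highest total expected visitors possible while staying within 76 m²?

Interactive orrery + diorama + clockwork automata + print gallery + photography bay + tapestry corridor + manuscript case + coin cabinet uses 76 of the 76 m² and totals 1995.
Next best is interactive orrery + diorama + print gallery + photography bay + tapestry corridor + manuscript case + coin cabinet at 1918 (67 m²) — short by 77.

1995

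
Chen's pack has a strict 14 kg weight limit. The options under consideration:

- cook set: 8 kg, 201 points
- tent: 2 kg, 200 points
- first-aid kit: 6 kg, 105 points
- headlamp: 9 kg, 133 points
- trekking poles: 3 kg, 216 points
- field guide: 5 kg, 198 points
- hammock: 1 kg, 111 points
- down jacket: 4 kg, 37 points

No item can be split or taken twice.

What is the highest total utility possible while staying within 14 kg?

Taking the top-ratio items first gives tent + trekking poles + field guide + hammock for 725 (11 kg).
Dropping field guide frees 5 kg; slotting in cook set (8 kg) lifts the total to 728 at 14 kg.

728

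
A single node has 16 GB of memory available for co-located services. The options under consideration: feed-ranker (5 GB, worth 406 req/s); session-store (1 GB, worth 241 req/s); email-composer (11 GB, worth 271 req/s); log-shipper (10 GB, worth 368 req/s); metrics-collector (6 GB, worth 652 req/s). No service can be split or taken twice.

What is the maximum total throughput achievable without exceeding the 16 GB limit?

1299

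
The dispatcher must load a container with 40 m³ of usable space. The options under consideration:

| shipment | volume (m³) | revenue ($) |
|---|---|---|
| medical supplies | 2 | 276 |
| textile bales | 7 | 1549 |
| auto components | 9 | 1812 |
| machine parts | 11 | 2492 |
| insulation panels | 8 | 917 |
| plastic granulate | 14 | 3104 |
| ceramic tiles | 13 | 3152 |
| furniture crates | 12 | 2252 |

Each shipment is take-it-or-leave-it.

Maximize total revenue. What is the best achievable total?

Density check — ceramic tiles 242.46, machine parts 226.55, plastic granulate 221.71 are the best per m³.
Best packing: medical supplies + machine parts + plastic granulate + ceramic tiles — 40 m³, 9024 total.
The closest alternative, textile bales + auto components + machine parts + ceramic tiles, reaches only 9005.

9024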